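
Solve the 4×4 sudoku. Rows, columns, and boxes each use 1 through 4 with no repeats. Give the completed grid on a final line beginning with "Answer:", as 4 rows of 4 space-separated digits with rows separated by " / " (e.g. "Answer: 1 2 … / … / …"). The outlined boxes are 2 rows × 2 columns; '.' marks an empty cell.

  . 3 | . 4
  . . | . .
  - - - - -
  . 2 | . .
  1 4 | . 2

Step 1. [r1c3∈{1,2}] row 1 places 1 nowhere but r1c3. So r1c3=1.
Step 2. [r4c3∈{3}] r4c3 has the single candidate 3 ⇒ r4c3=3.
Step 3. [r1c1∈{2}] only 2 remains possible at r1c1. So r1c1=2.
Step 4. [r2c4∈{3}] nothing but 3 survives at r2c4 ⇒ r2c4=3.
Step 5. [r2c2∈{1}] only 1 remains possible at r2c2, so r2c2=1.
Step 6. [r3c3∈{4}] nothing but 4 survives at r3c3. So r3c3=4.
Step 7. [r3c4∈{1}] only 1 remains possible at r3c4. So r3c4=1.
Step 8. [r2c3∈{2}] nothing but 2 survives at r2c3. So r2c3=2.
Step 9. [r3c1∈{3}] r3c1's peers cover all but 3 ⇒ r3c1=3.
Step 10. [r2c1∈{4}] only 4 remains possible at r2c1, so r2c1=4.

Answer: 2 3 1 4 / 4 1 2 3 / 3 2 4 1 / 1 4 3 2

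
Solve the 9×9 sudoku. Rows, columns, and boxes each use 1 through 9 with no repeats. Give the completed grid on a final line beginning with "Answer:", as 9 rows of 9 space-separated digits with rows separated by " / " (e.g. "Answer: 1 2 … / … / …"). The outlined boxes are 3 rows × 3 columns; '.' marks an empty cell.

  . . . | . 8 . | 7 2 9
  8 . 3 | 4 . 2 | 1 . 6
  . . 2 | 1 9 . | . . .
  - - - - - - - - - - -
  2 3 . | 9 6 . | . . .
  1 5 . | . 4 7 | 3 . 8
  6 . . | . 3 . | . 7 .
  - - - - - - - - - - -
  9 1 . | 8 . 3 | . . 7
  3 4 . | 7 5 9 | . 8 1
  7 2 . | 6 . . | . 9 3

Step 1. [r6c7∈{2,4,5,9}] in col 7, 9 fits only at r6c7. So r6c7=9.
Step 2. [r2c8∈{5}] r2c8 has the single candidate 5. So r2c8=5.
Step 3. [r3c9∈{4}] r3c9 has the single candidate 4 ⇒ r3c9=4.
Step 4. [r6c6∈{1,5,8}] in row 6, 1 fits only at r6c6. So r6c6=1.
Step 5. [r4c9∈{5}] r4c9 has the single candidate 5. So r4c9=5.
Step 6. [r4c7∈{4}] r4c7 is down to just 4 ⇒ r4c7=4.
Step 7. [r3c1∈{5}] r3c1's peers cover all but 5. So r3c1=5.
Step 8. [r1c2∈{6}] only 6 remains possible at r1c2, so r1c2=6.
Step 9. [r9c3∈{5,8}] row 9 places 8 nowhere but r9c3 ⇒ r9c3=8.
Step 10. [r8c7∈{2,6}] r8c7 is the only open cell in row 8 admitting 2. So r8c7=2.
Step 11. [r7c7∈{5,6}] in col 7, 6 fits only at r7c7 ⇒ r7c7=6.
Step 12. [r6c4∈{2,5}] row 6 places 5 nowhere but r6c4 ⇒ r6c4=5.
Step 13. [r2c2∈{7,9}] r2c2 is the only open cell in row 2 admitting 9 ⇒ r2c2=9.
Step 14. [r1c3∈{1,4}] across row 1, 1 lands solely at r1c3 ⇒ r1c3=1.
Step 15. [r1c1∈{4}] r1c1 is down to just 4. So r1c1=4.
Step 16. [r3c6∈{6}] nothing but 6 survives at r3c6 ⇒ r3c6=6.
Step 17. [r6c2∈{8}] only 8 remains possible at r6c2. So r6c2=8.
Step 18. [r4c6∈{8}] r4c6's peers cover all but 8 ⇒ r4c6=8.
Step 19. [r9c5∈{1}] r9c5's peers cover all but 1 ⇒ r9c5=1.
Step 20. [r8c3∈{6}] nothing but 6 survives at r8c3, so r8c3=6.
Step 21. [r1c4∈{3}] nothing but 3 survives at r1c4. So r1c4=3.
Step 22. [r7c3∈{5}] r7c3 is down to just 5 ⇒ r7c3=5.
Step 23. [r5c8∈{6}] nothing but 6 survives at r5c8, so r5c8=6.
Step 24. [r5c3∈{9}] r5c3 is down to just 9. So r5c3=9.
Step 25. [r3c7∈{8}] r3c7 is down to just 8. So r3c7=8.
Step 26. [r9c6∈{4}] only 4 remains possible at r9c6, so r9c6=4.
Step 27. [r3c8∈{3}] r3c8's peers cover all but 3, so r3c8=3.
Step 28. [r2c5∈{7}] r2c5 has the single candidate 7. So r2c5=7.
Step 29. [r3c2∈{7}] r3c2 has the single candidate 7, so r3c2=7.
Step 30. [r6c9∈{2}] nothing but 2 survives at r6c9, so r6c9=2.
Step 31. [r7c5∈{2}] nothing but 2 survives at r7c5 ⇒ r7c5=2.
Step 32. [r9c7∈{5}] r9c7 is down to just 5. So r9c7=5.
Step 33. [r7c8∈{4}] r7c8's peers cover all but 4, so r7c8=4.
Step 34. [r4c8∈{1}] only 1 remains possible at r4c8. So r4c8=1.
Step 35. [r6c3∈{4}] only 4 remains possible at r6c3. So r6c3=4.
Step 36. [r1c6∈{5}] only 5 remains possible at r1c6, so r1c6=5.
Step 37. [r4c3∈{7}] nothing but 7 survives at r4c3 ⇒ r4c3=7.
Step 38. [r5c4∈{2}] r5c4 is down to just 2 ⇒ r5c4=2.

Answer: 4 6 1 3 8 5 7 2 9 / 8 9 3 4 7 2 1 5 6 / 5 7 2 1 9 6 8 3 4 / 2 3 7 9 6 8 4 1 5 / 1 5 9 2 4 7 3 6 8 / 6 8 4 5 3 1 9 7 2 / 9 1 5 8 2 3 6 4 7 / 3 4 6 7 5 9 2 8 1 / 7 2 8 6 1 4 5 9 3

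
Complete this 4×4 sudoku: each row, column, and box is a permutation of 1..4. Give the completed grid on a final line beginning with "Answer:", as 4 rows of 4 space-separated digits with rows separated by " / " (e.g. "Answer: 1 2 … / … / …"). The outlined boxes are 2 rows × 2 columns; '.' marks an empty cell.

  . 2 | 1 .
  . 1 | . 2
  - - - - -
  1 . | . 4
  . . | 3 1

Step 1. [r1c1∈{3,4}] in row 1, 4 fits only at r1c1. So r1c1=4.
Step 2. [r3c3∈{2}] r3c3 has the single candidate 2. So r3c3=2.
Step 3. [r2c1∈{3}] r2c1's peers cover all but 3 ⇒ r2c1=3.
Step 4. [r2c3∈{4}] nothing but 4 survives at r2c3. So r2c3=4.
Step 5. [r4c2∈{4}] r4c2 has the single candidate 4, so r4c2=4.
Step 6. [r3c2∈{3}] only 3 remains possible at r3c2. So r3c2=3.
Step 7. [r1c4∈{3}] r1c4's peers cover all but 3 ⇒ r1c4=3.
Step 8. [r4c1∈{2}] r4c1 has the single candidate 2, so r4c1=2.

Answer: 4 2 1 3 / 3 1 4 2 / 1 3 2 4 / 2 4 3 1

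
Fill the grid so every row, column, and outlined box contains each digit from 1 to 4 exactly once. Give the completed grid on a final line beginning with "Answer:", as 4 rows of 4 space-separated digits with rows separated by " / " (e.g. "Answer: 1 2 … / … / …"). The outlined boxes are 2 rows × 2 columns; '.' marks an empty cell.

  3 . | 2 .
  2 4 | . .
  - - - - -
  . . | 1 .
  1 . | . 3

Step 1. [r1c4∈{1,4}] row 1 places 4 nowhere but r1c4. So r1c4=4.
Step 2. [r3c4∈{2}] only 2 remains possible at r3c4. So r3c4=2.
Step 3. [r1c2∈{1}] r1c2 is down to just 1 ⇒ r1c2=1.
Step 4. [r3c2∈{3}] r3c2 is down to just 3 ⇒ r3c2=3.
Step 5. [r4c3∈{4}] nothing but 4 survives at r4c3, so r4c3=4.
Step 6. [r4c2∈{2}] r4c2's peers cover all but 2, so r4c2=2.
Step 7. [r3c1∈{4}] nothing but 4 survives at r3c1, so r3c1=4.
Step 8. [r2c4∈{1}] nothing but 1 survives at r2c4 ⇒ r2c4=1.
Step 9. [r2c3∈{3}] r2c3 has the single candidate 3 ⇒ r2c3=3.

Answer: 3 1 2 4 / 2 4 3 1 / 4 3 1 2 / 1 2 4 3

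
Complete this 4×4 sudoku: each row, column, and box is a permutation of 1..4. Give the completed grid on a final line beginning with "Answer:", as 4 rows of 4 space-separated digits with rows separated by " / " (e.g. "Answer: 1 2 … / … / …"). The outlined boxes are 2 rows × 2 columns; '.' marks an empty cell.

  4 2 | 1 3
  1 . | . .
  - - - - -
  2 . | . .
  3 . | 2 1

Step 1. [r3c4∈{4}] r3c4 is down to just 4 ⇒ r3c4=4.
Step 2. [r2c3∈{4}] r2c3 is down to just 4. So r2c3=4.
Step 3. [r3c3∈{3}] r3c3's peers cover all but 3. So r3c3=3.
Step 4. [r3c2∈{1}] only 1 remains possible at r3c2. So r3c2=1.
Step 5. [r2c4∈{2}] r2c4 has the single candidate 2. So r2c4=2.
Step 6. [r2c2∈{3}] nothing but 3 survives at r2c2 ⇒ r2c2=3.
Step 7. [r4c2∈{4}] nothing but 4 survives at r4c2, so r4c2=4.

Answer: 4 2 1 3 / 1 3 4 2 / 2 1 3 4 / 3 4 2 1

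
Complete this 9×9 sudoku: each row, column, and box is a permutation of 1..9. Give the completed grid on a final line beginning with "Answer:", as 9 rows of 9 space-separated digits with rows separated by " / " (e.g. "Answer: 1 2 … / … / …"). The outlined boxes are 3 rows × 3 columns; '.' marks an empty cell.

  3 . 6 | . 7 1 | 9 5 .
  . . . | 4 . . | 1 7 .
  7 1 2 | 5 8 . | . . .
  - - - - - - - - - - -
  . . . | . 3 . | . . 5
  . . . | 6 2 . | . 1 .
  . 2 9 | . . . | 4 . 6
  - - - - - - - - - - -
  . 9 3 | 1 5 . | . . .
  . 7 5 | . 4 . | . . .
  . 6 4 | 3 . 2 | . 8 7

Step 1. [r3c6∈{3,6,9}] row 3 places 9 nowhere but r3c6 ⇒ r3c6=9.
Step 2. [r2c3∈{8}] only 8 remains possible at r2c3, so r2c3=8.
Step 3. [r7c6∈{6,7,8}] r7c6 is the only open cell in row 7 admitting 7, so r7c6=7.
Step 4. [r5c2∈{3,4,5,8}] 3 has one home in col 2: r5c2 ⇒ r5c2=3.
Step 5. [r4c2∈{4,8}] r4c2 is the only open cell in col 2 admitting 8, so r4c2=8.
Step 6. [r2c9∈{2,3}] row 2 places 2 nowhere but r2c9 ⇒ r2c9=2.
Step 7. [r8c6∈{6,8}] in box 8, 6 fits only at r8c6. So r8c6=6.
Step 8. [r4c4∈{7,9}] across box 5, 9 lands solely at r4c4 ⇒ r4c4=9.
Step 9. [r8c9∈{1,3,9}] across col 9, 1 lands solely at r8c9. So r8c9=1.
Step 10. [r4c3∈{1,7}] across col 3, 1 lands solely at r4c3, so r4c3=1.
Step 11. [r3c9∈{3,4}] col 9 places 3 nowhere but r3c9, so r3c9=3.
Step 12. [r4c8∈{2}] r4c8 is down to just 2, so r4c8=2.
Step 13. [r3c8∈{4,6}] row 3 places 4 nowhere but r3c8. So r3c8=4.
Step 14. [r6c1∈{5}] r6c1 has the single candidate 5, so r6c1=5.
Step 15. [r5c7∈{7,8}] 8 has one home in col 7: r5c7. So r5c7=8.
Step 16. [r8c7∈{2,3}] in col 7, 3 fits only at r8c7, so r8c7=3.
Step 17. [r5c1∈{4}] r5c1's peers cover all but 4 ⇒ r5c1=4.
Step 18. [r8c4∈{8}] only 8 remains possible at r8c4 ⇒ r8c4=8.
Step 19. [r7c7∈{2,6}] 2 has one home in col 7: r7c7. So r7c7=2.
Step 20. [r4c1∈{6}] r4c1's peers cover all but 6 ⇒ r4c1=6.
Step 21. [r1c9∈{8}] only 8 remains possible at r1c9 ⇒ r1c9=8.
Step 22. [r3c7∈{6}] nothing but 6 survives at r3c7. So r3c7=6.
Step 23. [r4c6∈{4}] r4c6's peers cover all but 4, so r4c6=4.
Step 24. [r2c2∈{5}] r2c2 is down to just 5, so r2c2=5.
Step 25. [r4c7∈{7}] only 7 remains possible at r4c7. So r4c7=7.
Step 26. [r7c1∈{8}] nothing but 8 survives at r7c1 ⇒ r7c1=8.
Step 27. [r9c5∈{9}] only 9 remains possible at r9c5. So r9c5=9.
Step 28. [r7c8∈{6}] only 6 remains possible at r7c8. So r7c8=6.
Step 29. [r8c8∈{9}] only 9 remains possible at r8c8. So r8c8=9.
Step 30. [r5c6∈{5}] r5c6 has the single candidate 5 ⇒ r5c6=5.
Step 31. [r9c7∈{5}] only 5 remains possible at r9c7. So r9c7=5.
Step 32. [r6c4∈{7}] r6c4 is down to just 7, so r6c4=7.
Step 33. [r9c1∈{1}] only 1 remains possible at r9c1, so r9c1=1.
Step 34. [r6c6∈{8}] r6c6's peers cover all but 8, so r6c6=8.
Step 35. [r2c5∈{6}] r2c5 has the single candidate 6. So r2c5=6.
Step 36. [r1c2∈{4}] r1c2 is down to just 4, so r1c2=4.
Step 37. [r6c8∈{3}] r6c8's peers cover all but 3. So r6c8=3.
Step 38. [r2c1∈{9}] only 9 remains possible at r2c1, so r2c1=9.
Step 39. [r7c9∈{4}] r7c9's peers cover all but 4, so r7c9=4.
Step 40. [r8c1∈{2}] nothing but 2 survives at r8c1, so r8c1=2.
Step 41. [r2c6∈{3}] r2c6 is down to just 3, so r2c6=3.
Step 42. [r6c5∈{1}] nothing but 1 survives at r6c5 ⇒ r6c5=1.
Step 43. [r5c9∈{9}] r5c9 is down to just 9, so r5c9=9.
Step 44. [r5c3∈{7}] nothing but 7 survives at r5c3 ⇒ r5c3=7.
Step 45. [r1c4∈{2}] r1c4 is down to just 2, so r1c4=2.

Answer: 3 4 6 2 7 1 9 5 8 / 9 5 8 4 6 3 1 7 2 / 7 1 2 5 8 9 6 4 3 / 6 8 1 9 3 4 7 2 5 / 4 3 7 6 2 5 8 1 9 / 5 2 9 7 1 8 4 3 6 / 8 9 3 1 5 7 2 6 4 / 2 7 5 8 4 6 3 9 1 / 1 6 4 3 9 2 5 8 7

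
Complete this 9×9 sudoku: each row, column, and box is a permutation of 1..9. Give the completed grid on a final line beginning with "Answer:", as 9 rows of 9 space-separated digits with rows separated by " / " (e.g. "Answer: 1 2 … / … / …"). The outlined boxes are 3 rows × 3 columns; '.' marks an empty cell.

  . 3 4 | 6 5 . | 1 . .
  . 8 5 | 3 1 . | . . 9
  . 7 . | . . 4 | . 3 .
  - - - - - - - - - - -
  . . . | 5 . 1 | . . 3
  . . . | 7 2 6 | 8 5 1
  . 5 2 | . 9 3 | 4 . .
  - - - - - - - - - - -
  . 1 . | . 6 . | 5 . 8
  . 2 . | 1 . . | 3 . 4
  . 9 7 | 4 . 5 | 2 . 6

Step 1. [r4c2∈{4,6}] in col 2, 6 fits only at r4c2, so r4c2=6.
Step 2. [r3c5∈{8}] r3c5 has the single candidate 8 ⇒ r3c5=8.
Step 3. [r6c9∈{7}] r6c9 is down to just 7 ⇒ r6c9=7.
Step 4. [r9c1∈{3,8}] r9c1 is the only open cell in row 9 admitting 8, so r9c1=8.
Step 5. [r1c9∈{2}] only 2 remains possible at r1c9 ⇒ r1c9=2.
Step 6. [r1c1∈{9}] only 9 remains possible at r1c1. So r1c1=9.
Step 7. [r3c7∈{6}] r3c7 is down to just 6. So r3c7=6.
Step 8. [r1c6∈{7}] only 7 remains possible at r1c6 ⇒ r1c6=7.
Step 9. [r7c8∈{7,9}] in row 7, 7 fits only at r7c8. So r7c8=7.
Step 10. [r2c6∈{2}] r2c6's peers cover all but 2, so r2c6=2.
Step 11. [r7c1∈{3,4}] 4 has one home in row 7: r7c1, so r7c1=4.
Step 12. [r4c7∈{9}] nothing but 9 survives at r4c7. So r4c7=9.
Step 13. [r7c6∈{9}] nothing but 9 survives at r7c6 ⇒ r7c6=9.
Step 14. [r3c3∈{1}] r3c3 has the single candidate 1 ⇒ r3c3=1.
Step 15. [r5c3∈{3,9}] row 5 places 9 nowhere but r5c3, so r5c3=9.
Step 16. [r8c3∈{6}] r8c3 is down to just 6, so r8c3=6.
Step 17. [r2c8∈{4}] r2c8 has the single candidate 4, so r2c8=4.
Step 18. [r4c3∈{8}] nothing but 8 survives at r4c3, so r4c3=8.
Step 19. [r6c1∈{1}] r6c1 is down to just 1 ⇒ r6c1=1.
Step 20. [r9c5∈{3}] r9c5 is down to just 3 ⇒ r9c5=3.
Step 21. [r4c1∈{7}] only 7 remains possible at r4c1, so r4c1=7.
Step 22. [r8c8∈{9}] nothing but 9 survives at r8c8, so r8c8=9.
Step 23. [r7c4∈{2}] r7c4 has the single candidate 2, so r7c4=2.
Step 24. [r2c1∈{6}] r2c1 is down to just 6 ⇒ r2c1=6.
Step 25. [r6c8∈{6}] nothing but 6 survives at r6c8 ⇒ r6c8=6.
Step 26. [r7c3∈{3}] r7c3 is down to just 3 ⇒ r7c3=3.
Step 27. [r1c8∈{8}] r1c8 has the single candidate 8. So r1c8=8.
Step 28. [r5c1∈{3}] nothing but 3 survives at r5c1, so r5c1=3.
Step 29. [r9c8∈{1}] only 1 remains possible at r9c8. So r9c8=1.
Step 30. [r6c4∈{8}] only 8 remains possible at r6c4. So r6c4=8.
Step 31. [r8c1∈{5}] only 5 remains possible at r8c1, so r8c1=5.
Step 32. [r5c2∈{4}] r5c2 is down to just 4. So r5c2=4.
Step 33. [r8c5∈{7}] r8c5's peers cover all but 7, so r8c5=7.
Step 34. [r8c6∈{8}] r8c6 is down to just 8 ⇒ r8c6=8.
Step 35. [r3c9∈{5}] r3c9 has the single candidate 5. So r3c9=5.
Step 36. [r4c8∈{2}] r4c8's peers cover all but 2 ⇒ r4c8=2.
Step 37. [r4c5∈{4}] r4c5 is down to just 4, so r4c5=4.
Step 38. [r2c7∈{7}] r2c7 is down to just 7, so r2c7=7.
Step 39. [r3c4∈{9}] r3c4 has the single candidate 9. So r3c4=9.
Step 40. [r3c1∈{2}] r3c1 has the single candidate 2, so r3c1=2.

Answer: 9 3 4 6 5 7 1 8 2 / 6 8 5 3 1 2 7 4 9 / 2 7 1 9 8 4 6 3 5 / 7 6 8 5 4 1 9 2 3 / 3 4 9 7 2 6 8 5 1 / 1 5 2 8 9 3 4 6 7 / 4 1 3 2 6 9 5 7 8 / 5 2 6 1 7 8 3 9 4 / 8 9 7 4 3 5 2 1 6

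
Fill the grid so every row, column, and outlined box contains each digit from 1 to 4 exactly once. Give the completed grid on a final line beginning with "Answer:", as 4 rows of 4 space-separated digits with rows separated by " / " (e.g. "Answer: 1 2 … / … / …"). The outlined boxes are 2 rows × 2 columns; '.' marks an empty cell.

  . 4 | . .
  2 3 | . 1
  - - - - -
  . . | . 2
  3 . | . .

Step 1. [r3c2∈{1}] r3c2 has the single candidate 1, so r3c2=1.
Step 2. [r4c4∈{4}] r4c4's peers cover all but 4, so r4c4=4.
Step 3. [r3c3∈{3}] nothing but 3 survives at r3c3 ⇒ r3c3=3.
Step 4. [r3c1∈{4}] r3c1's peers cover all but 4. So r3c1=4.
Step 5. [r1c4∈{3}] r1c4 has the single candidate 3 ⇒ r1c4=3.
Step 6. [r1c3∈{2}] r1c3 is down to just 2. So r1c3=2.
Step 7. [r4c3∈{1}] r4c3 has the single candidate 1. So r4c3=1.
Step 8. [r2c3∈{4}] r2c3 is down to just 4. So r2c3=4.
Step 9. [r4c2∈{2}] r4c2 is down to just 2. So r4c2=2.
Step 10. [r1c1∈{1}] r1c1 has the single candidate 1 ⇒ r1c1=1.

Answer: 1 4 2 3 / 2 3 4 1 / 4 1 3 2 / 3 2 1 4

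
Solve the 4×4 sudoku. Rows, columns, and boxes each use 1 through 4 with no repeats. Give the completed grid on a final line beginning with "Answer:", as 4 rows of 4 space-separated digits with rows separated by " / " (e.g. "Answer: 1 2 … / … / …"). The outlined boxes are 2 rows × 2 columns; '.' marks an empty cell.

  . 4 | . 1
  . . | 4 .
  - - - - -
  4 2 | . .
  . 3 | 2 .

Step 1. [r1c3∈{3}] r1c3 is down to just 3, so r1c3=3.
Step 2. [r2c1∈{1,2,3}] r2c1 is the only open cell in row 2 admitting 3 ⇒ r2c1=3.
Step 3. [r4c1∈{1}] nothing but 1 survives at r4c1, so r4c1=1.
Step 4. [r3c3∈{1}] r3c3's peers cover all but 1 ⇒ r3c3=1.
Step 5. [r1c1∈{2}] r1c1 is down to just 2 ⇒ r1c1=2.
Step 6. [r3c4∈{3}] only 3 remains possible at r3c4, so r3c4=3.
Step 7. [r2c4∈{2}] r2c4 has the single candidate 2 ⇒ r2c4=2.
Step 8. [r4c4∈{4}] nothing but 4 survives at r4c4. So r4c4=4.
Step 9. [r2c2∈{1}] r2c2's peers cover all but 1, so r2c2=1.

Answer: 2 4 3 1 / 3 1 4 2 / 4 2 1 3 / 1 3 2 4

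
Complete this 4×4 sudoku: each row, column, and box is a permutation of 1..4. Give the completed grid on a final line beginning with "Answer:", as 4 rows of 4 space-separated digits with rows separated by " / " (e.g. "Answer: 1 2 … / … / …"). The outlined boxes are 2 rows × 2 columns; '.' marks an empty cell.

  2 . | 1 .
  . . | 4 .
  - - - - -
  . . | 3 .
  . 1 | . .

Step 1. [r2c2∈{3}] r2c2's peers cover all but 3 ⇒ r2c2=3.
Step 2. [r3c1∈{4}] nothing but 4 survives at r3c1. So r3c1=4.
Step 3. [r4c3∈{2}] only 2 remains possible at r4c3 ⇒ r4c3=2.
Step 4. [r1c4∈{3}] r1c4 has the single candidate 3. So r1c4=3.
Step 5. [r1c2∈{4}] r1c2's peers cover all but 4, so r1c2=4.
Step 6. [r3c2∈{2}] r3c2 is down to just 2 ⇒ r3c2=2.
Step 7. [r2c1∈{1}] r2c1 has the single candidate 1. So r2c1=1.
Step 8. [r2c4∈{2}] nothing but 2 survives at r2c4 ⇒ r2c4=2.
Step 9. [r4c1∈{3}] only 3 remains possible at r4c1, so r4c1=3.
Step 10. [r4c4∈{4}] only 4 remains possible at r4c4, so r4c4=4.
Step 11. [r3c4∈{1}] r3c4's peers cover all but 1, so r3c4=1.

Answer: 2 4 1 3 / 1 3 4 2 / 4 2 3 1 / 3 1 2 4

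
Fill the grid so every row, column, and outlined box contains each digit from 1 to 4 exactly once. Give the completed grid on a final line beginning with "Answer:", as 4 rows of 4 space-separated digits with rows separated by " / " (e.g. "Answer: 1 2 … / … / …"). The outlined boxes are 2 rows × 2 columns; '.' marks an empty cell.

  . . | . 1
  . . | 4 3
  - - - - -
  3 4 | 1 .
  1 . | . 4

Step 1. [r2c1∈{2}] r2c1 has the single candidate 2, so r2c1=2.
Step 2. [r4c3∈{2,3}] in row 4, 3 fits only at r4c3, so r4c3=3.
Step 3. [r1c3∈{2}] only 2 remains possible at r1c3, so r1c3=2.
Step 4. [r3c4∈{2}] nothing but 2 survives at r3c4 ⇒ r3c4=2.
Step 5. [r2c2∈{1}] r2c2's peers cover all but 1. So r2c2=1.
Step 6. [r4c2∈{2}] only 2 remains possible at r4c2 ⇒ r4c2=2.
Step 7. [r1c1∈{4}] r1c1 is down to just 4 ⇒ r1c1=4.
Step 8. [r1c2∈{3}] r1c2's peers cover all but 3, so r1c2=3.

Answer: 4 3 2 1 / 2 1 4 3 / 3 4 1 2 / 1 2 3 4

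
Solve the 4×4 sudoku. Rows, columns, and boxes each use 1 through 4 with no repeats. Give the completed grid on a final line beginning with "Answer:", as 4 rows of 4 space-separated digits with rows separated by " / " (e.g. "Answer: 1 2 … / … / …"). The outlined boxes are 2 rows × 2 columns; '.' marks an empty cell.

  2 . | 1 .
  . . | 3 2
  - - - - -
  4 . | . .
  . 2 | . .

Step 1. [r4c1∈{1,3}] r4c1 is the only open cell in col 1 admitting 3. So r4c1=3.
Step 2. [r4c4∈{1,4}] r4c4 is the only open cell in row 4 admitting 1, so r4c4=1.
Step 3. [r2c2∈{1,4}] 4 has one home in row 2: r2c2. So r2c2=4.
Step 4. [r1c2∈{3}] r1c2's peers cover all but 3. So r1c2=3.
Step 5. [r3c4∈{3}] r3c4's peers cover all but 3, so r3c4=3.
Step 6. [r4c3∈{4}] r4c3's peers cover all but 4 ⇒ r4c3=4.
Step 7. [r1c4∈{4}] nothing but 4 survives at r1c4, so r1c4=4.
Step 8. [r3c2∈{1}] nothing but 1 survives at r3c2 ⇒ r3c2=1.
Step 9. [r3c3∈{2}] r3c3's peers cover all but 2 ⇒ r3c3=2.
Step 10. [r2c1∈{1}] r2c1 is down to just 1 ⇒ r2c1=1.

Answer: 2 3 1 4 / 1 4 3 2 / 4 1 2 3 / 3 2 4 1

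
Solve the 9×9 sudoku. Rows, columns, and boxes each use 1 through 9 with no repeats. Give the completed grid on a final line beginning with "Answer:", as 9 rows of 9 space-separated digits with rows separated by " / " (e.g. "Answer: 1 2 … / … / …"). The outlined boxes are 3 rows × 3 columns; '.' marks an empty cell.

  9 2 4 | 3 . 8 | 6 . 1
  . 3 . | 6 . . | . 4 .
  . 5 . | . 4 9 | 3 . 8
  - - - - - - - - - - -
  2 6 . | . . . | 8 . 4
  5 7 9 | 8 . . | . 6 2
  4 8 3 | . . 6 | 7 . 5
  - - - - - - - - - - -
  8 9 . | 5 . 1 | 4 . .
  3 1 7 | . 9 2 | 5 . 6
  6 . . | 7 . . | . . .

Step 1. [r4c8∈{1,3,9}] box 6 places 3 nowhere but r4c8. So r4c8=3.
Step 2. [r4c3∈{1}] r4c3 has the single candidate 1, so r4c3=1.
Step 3. [r6c8∈{1,9}] across box 6, 9 lands solely at r6c8 ⇒ r6c8=9.
Step 4. [r9c8∈{1,2,8}] in col 8, 1 fits only at r9c8. So r9c8=1.
Step 5. [r1c8∈{5,7}] col 8 places 5 nowhere but r1c8 ⇒ r1c8=5.
Step 6. [r1c5∈{7}] only 7 remains possible at r1c5, so r1c5=7.
Step 7. [r7c3∈{2}] r7c3 is down to just 2. So r7c3=2.
Step 8. [r3c8∈{2,7}] 2 has one home in col 8: r3c8. So r3c8=2.
Step 9. [r2c9∈{7,9}] r2c9 is the only open cell in box 3 admitting 7. So r2c9=7.
Step 10. [r3c4∈{1}] r3c4 is down to just 1, so r3c4=1.
Step 11. [r4c5∈{5}] nothing but 5 survives at r4c5 ⇒ r4c5=5.
Step 12. [r6c5∈{1,2}] 1 has one home in row 6: r6c5, so r6c5=1.
Step 13. [r5c5∈{3}] r5c5's peers cover all but 3 ⇒ r5c5=3.
Step 14. [r9c9∈{3,9}] r9c9 is the only open cell in col 9 admitting 9, so r9c9=9.
Step 15. [r9c6∈{3,4}] across row 9, 3 lands solely at r9c6 ⇒ r9c6=3.
Step 16. [r4c6∈{7}] r4c6 has the single candidate 7. So r4c6=7.
Step 17. [r5c6∈{4}] r5c6's peers cover all but 4. So r5c6=4.
Step 18. [r2c3∈{8}] nothing but 8 survives at r2c3. So r2c3=8.
Step 19. [r3c1∈{7}] nothing but 7 survives at r3c1 ⇒ r3c1=7.
Step 20. [r9c3∈{5}] only 5 remains possible at r9c3, so r9c3=5.
Step 21. [r7c8∈{7}] nothing but 7 survives at r7c8, so r7c8=7.
Step 22. [r2c1∈{1}] only 1 remains possible at r2c1 ⇒ r2c1=1.
Step 23. [r4c4∈{9}] r4c4 is down to just 9, so r4c4=9.
Step 24. [r2c5∈{2}] r2c5 has the single candidate 2. So r2c5=2.
Step 25. [r2c6∈{5}] nothing but 5 survives at r2c6. So r2c6=5.
Step 26. [r3c3∈{6}] only 6 remains possible at r3c3. So r3c3=6.
Step 27. [r6c4∈{2}] r6c4's peers cover all but 2, so r6c4=2.
Step 28. [r7c9∈{3}] r7c9 has the single candidate 3, so r7c9=3.
Step 29. [r2c7∈{9}] nothing but 9 survives at r2c7, so r2c7=9.
Step 30. [r9c7∈{2}] only 2 remains possible at r9c7 ⇒ r9c7=2.
Step 31. [r8c8∈{8}] r8c8 is down to just 8. So r8c8=8.
Step 32. [r7c5∈{6}] r7c5 has the single candidate 6. So r7c5=6.
Step 33. [r8c4∈{4}] nothing but 4 survives at r8c4 ⇒ r8c4=4.
Step 34. [r9c5∈{8}] r9c5 has the single candidate 8 ⇒ r9c5=8.
Step 35. [r5c7∈{1}] r5c7 is down to just 1, so r5c7=1.
Step 36. [r9c2∈{4}] r9c2's peers cover all but 4 ⇒ r9c2=4.

Answer: 9 2 4 3 7 8 6 5 1 / 1 3 8 6 2 5 9 4 7 / 7 5 6 1 4 9 3 2 8 / 2 6 1 9 5 7 8 3 4 / 5 7 9 8 3 4 1 6 2 / 4 8 3 2 1 6 7 9 5 / 8 9 2 5 6 1 4 7 3 / 3 1 7 4 9 2 5 8 6 / 6 4 5 7 8 3 2 1 9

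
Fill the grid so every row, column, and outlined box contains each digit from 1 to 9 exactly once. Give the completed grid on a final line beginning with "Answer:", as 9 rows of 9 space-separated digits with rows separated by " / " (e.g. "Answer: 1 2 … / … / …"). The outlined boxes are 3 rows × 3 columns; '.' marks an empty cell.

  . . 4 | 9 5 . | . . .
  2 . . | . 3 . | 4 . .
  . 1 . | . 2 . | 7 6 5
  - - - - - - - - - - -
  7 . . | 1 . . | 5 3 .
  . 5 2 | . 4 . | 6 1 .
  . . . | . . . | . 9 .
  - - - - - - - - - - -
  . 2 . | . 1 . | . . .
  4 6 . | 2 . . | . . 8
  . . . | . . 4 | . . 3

Step 1. [r3c6∈{8}] r3c6 has the single candidate 8, so r3c6=8.
Step 2. [r2c3∈{5,6,7,8,9}] r2c3 is the only open cell in row 2 admitting 5, so r2c3=5.
Step 3. [r6c7∈{2,8}] 8 has one home in box 6: r6c7 ⇒ r6c7=8.
Step 4. [r7c7∈{9}] r7c7's peers cover all but 9 ⇒ r7c7=9.
Step 5. [r1c7∈{1,2,3}] 3 has one home in col 7: r1c7, so r1c7=3.
Step 6. [r6c2∈{3,4}] 3 has one home in col 2: r6c2. So r6c2=3.
Step 7. [r6c9∈{2,4,7}] r6c9 is the only open cell in row 6 admitting 4, so r6c9=4.
Step 8. [r6c6∈{2,5,6,7}] 2 has one home in row 6: r6c6. So r6c6=2.
Step 9. [r6c4∈{5,6,7}] row 6 places 5 nowhere but r6c4, so r6c4=5.
Step 10. [r6c5∈{6,7}] 7 has one home in row 6: r6c5. So r6c5=7.
Step 11. [r8c5∈{9}] nothing but 9 survives at r8c5, so r8c5=9.
Step 12. [r7c9∈{6,7}] in col 9, 6 fits only at r7c9 ⇒ r7c9=6.
Step 13. [r1c1∈{6,8}] r1c1 is the only open cell in box 1 admitting 6, so r1c1=6.
Step 14. [r4c2∈{4,8,9}] across row 4, 4 lands solely at r4c2 ⇒ r4c2=4.
Step 15. [r2c8∈{8}] r2c8 has the single candidate 8, so r2c8=8.
Step 16. [r6c3∈{1,6}] 6 has one home in row 6: r6c3 ⇒ r6c3=6.
Step 17. [r1c8∈{2}] r1c8 has the single candidate 2 ⇒ r1c8=2.
Step 18. [r2c9∈{1,9}] col 9 places 9 nowhere but r2c9, so r2c9=9.
Step 19. [r2c2∈{7}] nothing but 7 survives at r2c2 ⇒ r2c2=7.
Step 20. [r9c2∈{8,9}] in col 2, 9 fits only at r9c2, so r9c2=9.
Step 21. [r1c6∈{1,7}] 7 has one home in row 1: r1c6, so r1c6=7.
Step 22. [r7c8∈{4,5,7}] 4 has one home in row 7: r7c8 ⇒ r7c8=4.
Step 23. [r2c4∈{6}] only 6 remains possible at r2c4 ⇒ r2c4=6.
Step 24. [r8c7∈{1}] r8c7 is down to just 1. So r8c7=1.
Step 25. [r9c3∈{1,7,8}] r9c3 is the only open cell in col 3 admitting 1, so r9c3=1.
Step 26. [r4c6∈{6,9}] in col 6, 6 fits only at r4c6. So r4c6=6.
Step 27. [r4c5∈{8}] r4c5 is down to just 8 ⇒ r4c5=8.
Step 28. [r7c3∈{3,7,8}] in col 3, 8 fits only at r7c3 ⇒ r7c3=8.
Step 29. [r5c4∈{3}] only 3 remains possible at r5c4, so r5c4=3.
Step 30. [r4c3∈{9}] r4c3 is down to just 9 ⇒ r4c3=9.
Step 31. [r9c1∈{5}] r9c1's peers cover all but 5. So r9c1=5.
Step 32. [r7c1∈{3}] r7c1 has the single candidate 3 ⇒ r7c1=3.
Step 33. [r8c8∈{5,7}] r8c8 is the only open cell in col 8 admitting 5 ⇒ r8c8=5.
Step 34. [r7c4∈{7}] only 7 remains possible at r7c4. So r7c4=7.
Step 35. [r5c9∈{7}] r5c9 has the single candidate 7, so r5c9=7.
Step 36. [r6c1∈{1}] r6c1 has the single candidate 1. So r6c1=1.
Step 37. [r3c3∈{3}] nothing but 3 survives at r3c3 ⇒ r3c3=3.
Step 38. [r3c4∈{4}] nothing but 4 survives at r3c4. So r3c4=4.
Step 39. [r3c1∈{9}] r3c1's peers cover all but 9. So r3c1=9.
Step 40. [r4c9∈{2}] only 2 remains possible at r4c9. So r4c9=2.
Step 41. [r7c6∈{5}] nothing but 5 survives at r7c6 ⇒ r7c6=5.
Step 42. [r5c1∈{8}] nothing but 8 survives at r5c1 ⇒ r5c1=8.
Step 43. [r9c4∈{8}] r9c4's peers cover all but 8. So r9c4=8.
Step 44. [r8c3∈{7}] nothing but 7 survives at r8c3, so r8c3=7.
Step 45. [r9c8∈{7}] r9c8's peers cover all but 7 ⇒ r9c8=7.
Step 46. [r8c6∈{3}] nothing but 3 survives at r8c6 ⇒ r8c6=3.
Step 47. [r2c6∈{1}] only 1 remains possible at r2c6 ⇒ r2c6=1.
Step 48. [r5c6∈{9}] r5c6 is down to just 9 ⇒ r5c6=9.
Step 49. [r1c9∈{1}] only 1 remains possible at r1c9. So r1c9=1.
Step 50. [r9c5∈{6}] only 6 remains possible at r9c5 ⇒ r9c5=6.
Step 51. [r9c7∈{2}] only 2 remains possible at r9c7, so r9c7=2.
Step 52. [r1c2∈{8}] nothing but 8 survives at r1c2. So r1c2=8.

Answer: 6 8 4 9 5 7 3 2 1 / 2 7 5 6 3 1 4 8 9 / 9 1 3 4 2 8 7 6 5 / 7 4 9 1 8 6 5 3 2 / 8 5 2 3 4 9 6 1 7 / 1 3 6 5 7 2 8 9 4 / 3 2 8 7 1 5 9 4 6 / 4 6 7 2 9 3 1 5 8 / 5 9 1 8 6 4 2 7 3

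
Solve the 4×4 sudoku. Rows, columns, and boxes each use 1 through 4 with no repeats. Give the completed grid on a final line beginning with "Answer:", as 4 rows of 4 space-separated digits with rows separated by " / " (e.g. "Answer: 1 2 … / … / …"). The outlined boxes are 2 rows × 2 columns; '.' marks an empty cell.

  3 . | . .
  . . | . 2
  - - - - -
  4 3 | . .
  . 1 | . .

Step 1. [r2c3∈{1,3,4}] 3 has one home in row 2: r2c3. So r2c3=3.
Step 2. [r3c3∈{1,2}] 2 has one home in row 3: r3c3 ⇒ r3c3=2.
Step 3. [r4c3∈{4}] r4c3 is down to just 4 ⇒ r4c3=4.
Step 4. [r1c4∈{1,4}] across col 4, 4 lands solely at r1c4, so r1c4=4.
Step 5. [r1c3∈{1}] r1c3's peers cover all but 1, so r1c3=1.
Step 6. [r4c4∈{3}] r4c4 has the single candidate 3. So r4c4=3.
Step 7. [r1c2∈{2}] r1c2 has the single candidate 2, so r1c2=2.
Step 8. [r4c1∈{2}] r4c1's peers cover all but 2, so r4c1=2.
Step 9. [r2c1∈{1}] only 1 remains possible at r2c1, so r2c1=1.
Step 10. [r2c2∈{4}] only 4 remains possible at r2c2 ⇒ r2c2=4.
Step 11. [r3c4∈{1}] r3c4's peers cover all but 1. So r3c4=1.

Answer: 3 2 1 4 / 1 4 3 2 / 4 3 2 1 / 2 1 4 3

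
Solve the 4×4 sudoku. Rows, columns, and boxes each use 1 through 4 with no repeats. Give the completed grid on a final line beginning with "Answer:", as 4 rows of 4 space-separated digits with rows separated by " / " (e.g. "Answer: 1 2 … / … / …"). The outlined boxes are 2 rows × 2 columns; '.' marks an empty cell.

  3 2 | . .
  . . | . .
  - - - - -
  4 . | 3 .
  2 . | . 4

Step 1. [r4c3∈{1}] r4c3's peers cover all but 1 ⇒ r4c3=1.
Step 2. [r2c2∈{1,4}] 4 has one home in col 2: r2c2. So r2c2=4.
Step 3. [r2c4∈{1,2,3}] row 2 places 3 nowhere but r2c4, so r2c4=3.
Step 4. [r3c2∈{1}] r3c2 has the single candidate 1 ⇒ r3c2=1.
Step 5. [r3c4∈{2}] r3c4's peers cover all but 2 ⇒ r3c4=2.
Step 6. [r1c4∈{1}] nothing but 1 survives at r1c4, so r1c4=1.
Step 7. [r4c2∈{3}] only 3 remains possible at r4c2. So r4c2=3.
Step 8. [r1c3∈{4}] r1c3 is down to just 4 ⇒ r1c3=4.
Step 9. [r2c1∈{1}] nothing but 1 survives at r2c1, so r2c1=1.
Step 10. [r2c3∈{2}] r2c3's peers cover all but 2 ⇒ r2c3=2.

Answer: 3 2 4 1 / 1 4 2 3 / 4 1 3 2 / 2 3 1 4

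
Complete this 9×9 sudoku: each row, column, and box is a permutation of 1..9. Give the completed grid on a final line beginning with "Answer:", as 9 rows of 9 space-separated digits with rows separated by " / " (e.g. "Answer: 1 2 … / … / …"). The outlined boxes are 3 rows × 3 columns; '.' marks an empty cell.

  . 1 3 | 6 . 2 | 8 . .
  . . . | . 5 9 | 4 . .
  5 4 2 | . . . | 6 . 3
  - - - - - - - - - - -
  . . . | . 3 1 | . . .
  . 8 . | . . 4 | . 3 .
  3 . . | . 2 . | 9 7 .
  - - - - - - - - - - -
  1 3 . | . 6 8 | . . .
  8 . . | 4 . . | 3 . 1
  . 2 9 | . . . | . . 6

Step 1. [r4c8∈{2,4,5,6,8}] 6 has one home in col 8: r4c8 ⇒ r4c8=6.
Step 2. [r8c8∈{2,5,9}] in row 8, 2 fits only at r8c8. So r8c8=2.
Step 3. [r3c6∈{7}] nothing but 7 survives at r3c6. So r3c6=7.
Step 4. [r8c6∈{5}] r8c6 has the single candidate 5 ⇒ r8c6=5.
Step 5. [r7c3∈{4,5,7}] across box 7, 5 lands solely at r7c3 ⇒ r7c3=5.
Step 6. [r1c1∈{7,9}] r1c1 is the only open cell in box 1 admitting 9. So r1c1=9.
Step 7. [r7c9∈{4,7,9}] across col 9, 9 lands solely at r7c9. So r7c9=9.
Step 8. [r2c4∈{1,3,8}] in row 2, 3 fits only at r2c4 ⇒ r2c4=3.
Step 9. [r4c2∈{5,7,9}] r4c2 is the only open cell in col 2 admitting 9. So r4c2=9.
Step 10. [r2c9∈{2,7}] row 2 places 2 nowhere but r2c9, so r2c9=2.
Step 11. [r5c9∈{5}] only 5 remains possible at r5c9 ⇒ r5c9=5.
Step 12. [r4c4∈{5,7,8}] across row 4, 5 lands solely at r4c4, so r4c4=5.
Step 13. [r6c3∈{1,4,6}] in row 6, 1 fits only at r6c3, so r6c3=1.
Step 14. [r9c1∈{4,7}] 4 has one home in box 7: r9c1. So r9c1=4.
Step 15. [r6c4∈{8}] r6c4 is down to just 8 ⇒ r6c4=8.
Step 16. [r3c4∈{1}] r3c4 is down to just 1, so r3c4=1.
Step 17. [r9c4∈{7}] nothing but 7 survives at r9c4, so r9c4=7.
Step 18. [r5c5∈{7,9}] col 5 places 7 nowhere but r5c5, so r5c5=7.
Step 19. [r5c3∈{6}] r5c3 has the single candidate 6. So r5c3=6.
Step 20. [r8c3∈{7}] only 7 remains possible at r8c3, so r8c3=7.
Step 21. [r2c2∈{6,7}] r2c2 is the only open cell in col 2 admitting 7, so r2c2=7.
Step 22. [r5c1∈{2}] r5c1 is down to just 2, so r5c1=2.
Step 23. [r4c9∈{4,8}] row 4 places 8 nowhere but r4c9, so r4c9=8.
Step 24. [r9c8∈{5,8}] across row 9, 8 lands solely at r9c8, so r9c8=8.
Step 25. [r6c9∈{4}] r6c9's peers cover all but 4 ⇒ r6c9=4.
Step 26. [r2c8∈{1}] nothing but 1 survives at r2c8 ⇒ r2c8=1.
Step 27. [r6c6∈{6}] r6c6 is down to just 6, so r6c6=6.
Step 28. [r1c5∈{4}] r1c5 is down to just 4, so r1c5=4.
Step 29. [r7c4∈{2}] nothing but 2 survives at r7c4, so r7c4=2.
Step 30. [r4c3∈{4}] r4c3 has the single candidate 4 ⇒ r4c3=4.
Step 31. [r9c6∈{3}] only 3 remains possible at r9c6, so r9c6=3.
Step 32. [r5c4∈{9}] only 9 remains possible at r5c4 ⇒ r5c4=9.
Step 33. [r7c8∈{4}] only 4 remains possible at r7c8. So r7c8=4.
Step 34. [r6c2∈{5}] r6c2 is down to just 5 ⇒ r6c2=5.
Step 35. [r3c5∈{8}] only 8 remains possible at r3c5. So r3c5=8.
Step 36. [r3c8∈{9}] r3c8 is down to just 9 ⇒ r3c8=9.
Step 37. [r4c1∈{7}] r4c1 has the single candidate 7. So r4c1=7.
Step 38. [r1c9∈{7}] only 7 remains possible at r1c9 ⇒ r1c9=7.
Step 39. [r1c8∈{5}] r1c8 is down to just 5. So r1c8=5.
Step 40. [r9c5∈{1}] only 1 remains possible at r9c5, so r9c5=1.
Step 41. [r2c3∈{8}] nothing but 8 survives at r2c3, so r2c3=8.
Step 42. [r7c7∈{7}] only 7 remains possible at r7c7 ⇒ r7c7=7.
Step 43. [r9c7∈{5}] r9c7's peers cover all but 5, so r9c7=5.
Step 44. [r2c1∈{6}] only 6 remains possible at r2c1 ⇒ r2c1=6.
Step 45. [r8c2∈{6}] r8c2 is down to just 6, so r8c2=6.
Step 46. [r5c7∈{1}] only 1 remains possible at r5c7, so r5c7=1.
Step 47. [r8c5∈{9}] r8c5 is down to just 9. So r8c5=9.
Step 48. [r4c7∈{2}] nothing but 2 survives at r4c7. So r4c7=2.

Answer: 9 1 3 6 4 2 8 5 7 / 6 7 8 3 5 9 4 1 2 / 5 4 2 1 8 7 6 9 3 / 7 9 4 5 3 1 2 6 8 / 2 8 6 9 7 4 1 3 5 / 3 5 1 8 2 6 9 7 4 / 1 3 5 2 6 8 7 4 9 / 8 6 7 4 9 5 3 2 1 / 4 2 9 7 1 3 5 8 6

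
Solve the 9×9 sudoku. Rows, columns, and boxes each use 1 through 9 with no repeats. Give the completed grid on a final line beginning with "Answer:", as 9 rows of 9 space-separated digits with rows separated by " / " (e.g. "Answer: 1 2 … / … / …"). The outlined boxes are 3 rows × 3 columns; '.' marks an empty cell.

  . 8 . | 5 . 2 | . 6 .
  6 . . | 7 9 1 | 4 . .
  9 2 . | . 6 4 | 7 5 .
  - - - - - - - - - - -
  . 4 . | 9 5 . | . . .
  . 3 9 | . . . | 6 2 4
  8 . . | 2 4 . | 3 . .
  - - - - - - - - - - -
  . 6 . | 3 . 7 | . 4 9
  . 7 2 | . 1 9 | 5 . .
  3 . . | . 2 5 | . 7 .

Step 1. [r7c5∈{8}] nothing but 8 survives at r7c5, so r7c5=8.
Step 2. [r5c1∈{1,5,7}] row 5 places 5 nowhere but r5c1. So r5c1=5.
Step 3. [r6c2∈{1}] r6c2 is down to just 1 ⇒ r6c2=1.
Step 4. [r9c3∈{1,4,8}] across col 3, 8 lands solely at r9c3. So r9c3=8.
Step 5. [r4c7∈{1,8}] r4c7 is the only open cell in col 7 admitting 8, so r4c7=8.
Step 6. [r1c3∈{1,3,4,7}] col 3 places 4 nowhere but r1c3, so r1c3=4.
Step 7. [r9c7∈{1}] r9c7's peers cover all but 1 ⇒ r9c7=1.
Step 8. [r3c4∈{8}] nothing but 8 survives at r3c4. So r3c4=8.
Step 9. [r2c9∈{2,3,8}] row 2 places 2 nowhere but r2c9. So r2c9=2.
Step 10. [r8c9∈{3,6,8}] 8 has one home in col 9: r8c9 ⇒ r8c9=8.
Step 11. [r7c3∈{1,5}] r7c3 is the only open cell in row 7 admitting 5. So r7c3=5.
Step 12. [r3c3∈{1,3}] in col 3, 1 fits only at r3c3, so r3c3=1.
Step 13. [r3c9∈{3}] r3c9's peers cover all but 3. So r3c9=3.
Step 14. [r8c4∈{4,6}] r8c4 is the only open cell in row 8 admitting 6. So r8c4=6.
Step 15. [r6c6∈{6}] r6c6 is down to just 6, so r6c6=6.
Step 16. [r6c3∈{7}] only 7 remains possible at r6c3, so r6c3=7.
Step 17. [r1c9∈{1}] r1c9 is down to just 1, so r1c9=1.
Step 18. [r4c1∈{2}] nothing but 2 survives at r4c1. So r4c1=2.
Step 19. [r1c5∈{3}] r1c5 has the single candidate 3 ⇒ r1c5=3.
Step 20. [r9c4∈{4}] only 4 remains possible at r9c4, so r9c4=4.
Step 21. [r8c1∈{4}] r8c1's peers cover all but 4 ⇒ r8c1=4.
Step 22. [r4c3∈{6}] r4c3 is down to just 6, so r4c3=6.
Step 23. [r5c5∈{7}] r5c5's peers cover all but 7 ⇒ r5c5=7.
Step 24. [r2c2∈{5}] r2c2 is down to just 5. So r2c2=5.
Step 25. [r1c7∈{9}] nothing but 9 survives at r1c7, so r1c7=9.
Step 26. [r4c8∈{1}] r4c8's peers cover all but 1 ⇒ r4c8=1.
Step 27. [r6c9∈{5}] nothing but 5 survives at r6c9, so r6c9=5.
Step 28. [r1c1∈{7}] r1c1 has the single candidate 7 ⇒ r1c1=7.
Step 29. [r8c8∈{3}] r8c8 has the single candidate 3 ⇒ r8c8=3.
Step 30. [r9c9∈{6}] nothing but 6 survives at r9c9 ⇒ r9c9=6.
Step 31. [r9c2∈{9}] r9c2 is down to just 9. So r9c2=9.
Step 32. [r4c6∈{3}] r4c6's peers cover all but 3 ⇒ r4c6=3.
Step 33. [r7c7∈{2}] r7c7's peers cover all but 2. So r7c7=2.
Step 34. [r2c8∈{8}] r2c8 has the single candidate 8. So r2c8=8.
Step 35. [r7c1∈{1}] r7c1 is down to just 1, so r7c1=1.
Step 36. [r6c8∈{9}] r6c8 is down to just 9 ⇒ r6c8=9.
Step 37. [r4c9∈{7}] nothing but 7 survives at r4c9. So r4c9=7.
Step 38. [r5c4∈{1}] r5c4 has the single candidate 1, so r5c4=1.
Step 39. [r2c3∈{3}] r2c3's peers cover all but 3, so r2c3=3.
Step 40. [r5c6∈{8}] r5c6's peers cover all but 8 ⇒ r5c6=8.

Answer: 7 8 4 5 3 2 9 6 1 / 6 5 3 7 9 1 4 8 2 / 9 2 1 8 6 4 7 5 3 / 2 4 6 9 5 3 8 1 7 / 5 3 9 1 7 8 6 2 4 / 8 1 7 2 4 6 3 9 5 / 1 6 5 3 8 7 2 4 9 / 4 7 2 6 1 9 5 3 8 / 3 9 8 4 2 5 1 7 6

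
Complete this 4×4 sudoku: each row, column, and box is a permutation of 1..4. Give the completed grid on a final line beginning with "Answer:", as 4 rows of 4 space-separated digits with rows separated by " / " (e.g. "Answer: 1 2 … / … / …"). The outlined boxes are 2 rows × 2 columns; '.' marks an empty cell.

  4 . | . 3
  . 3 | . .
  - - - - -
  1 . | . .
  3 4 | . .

Step 1. [r2c1∈{2}] r2c1's peers cover all but 2 ⇒ r2c1=2.
Step 2. [r1c3∈{1,2}] 2 has one home in row 1: r1c3 ⇒ r1c3=2.
Step 3. [r4c3∈{1}] r4c3's peers cover all but 1, so r4c3=1.
Step 4. [r2c3∈{4}] r2c3 has the single candidate 4. So r2c3=4.
Step 5. [r3c2∈{2}] only 2 remains possible at r3c2 ⇒ r3c2=2.
Step 6. [r3c3∈{3}] r3c3 has the single candidate 3, so r3c3=3.
Step 7. [r1c2∈{1}] r1c2 has the single candidate 1. So r1c2=1.
Step 8. [r2c4∈{1}] nothing but 1 survives at r2c4 ⇒ r2c4=1.
Step 9. [r4c4∈{2}] r4c4 is down to just 2 ⇒ r4c4=2.
Step 10. [r3c4∈{4}] r3c4's peers cover all but 4, so r3c4=4.

Answer: 4 1 2 3 / 2 3 4 1 / 1 2 3 4 / 3 4 1 2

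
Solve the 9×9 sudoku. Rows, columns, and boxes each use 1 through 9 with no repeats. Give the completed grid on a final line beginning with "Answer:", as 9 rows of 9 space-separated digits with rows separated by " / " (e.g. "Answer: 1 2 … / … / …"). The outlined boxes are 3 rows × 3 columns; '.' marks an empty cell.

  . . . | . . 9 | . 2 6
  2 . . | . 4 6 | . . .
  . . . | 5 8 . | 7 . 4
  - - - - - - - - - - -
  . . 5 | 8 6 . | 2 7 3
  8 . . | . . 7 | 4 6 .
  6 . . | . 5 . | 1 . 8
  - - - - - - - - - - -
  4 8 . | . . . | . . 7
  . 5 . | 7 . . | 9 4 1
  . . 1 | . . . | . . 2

Step 1. [r8c1∈{3}] nothing but 3 survives at r8c1. So r8c1=3.
Step 2. [r8c5∈{2}] r8c5 is down to just 2 ⇒ r8c5=2.
Step 3. [r6c8∈{9}] r6c8 has the single candidate 9 ⇒ r6c8=9.
Step 4. [r1c5∈{1,3,7}] across col 5, 7 lands solely at r1c5. So r1c5=7.
Step 5. [r7c3∈{2,6,9}] r7c3 is the only open cell in row 7 admitting 2. So r7c3=2.
Step 6. [r2c9∈{5,9}] col 9 places 9 nowhere but r2c9. So r2c9=9.
Step 7. [r3c6∈{1,2,3}] 2 has one home in row 3: r3c6. So r3c6=2.
Step 8. [r1c1∈{1,5}] across col 1, 5 lands solely at r1c1, so r1c1=5.
Step 9. [r9c1∈{7,9}] in col 1, 7 fits only at r9c1. So r9c1=7.
Step 10. [r9c2∈{6,9}] box 7 places 9 nowhere but r9c2. So r9c2=9.
Step 11. [r9c5∈{3}] r9c5's peers cover all but 3. So r9c5=3.
Step 12. [r6c6∈{3,4}] in col 6, 3 fits only at r6c6. So r6c6=3.
Step 13. [r4c1∈{1,9}] in row 4, 9 fits only at r4c1 ⇒ r4c1=9.
Step 14. [r3c1∈{1}] only 1 remains possible at r3c1, so r3c1=1.
Step 15. [r3c8∈{3}] r3c8 has the single candidate 3. So r3c8=3.
Step 16. [r7c8∈{5}] r7c8 is down to just 5, so r7c8=5.
Step 17. [r1c7∈{8}] nothing but 8 survives at r1c7. So r1c7=8.
Step 18. [r1c4∈{1,3}] row 1 places 1 nowhere but r1c4. So r1c4=1.
Step 19. [r5c3∈{3}] r5c3's peers cover all but 3 ⇒ r5c3=3.
Step 20. [r1c2∈{3,4}] r1c2 is the only open cell in row 1 admitting 3, so r1c2=3.
Step 21. [r7c6∈{1}] r7c6 has the single candidate 1, so r7c6=1.
Step 22. [r4c6∈{4}] r4c6's peers cover all but 4, so r4c6=4.
Step 23. [r6c2∈{2,4,7}] 4 has one home in col 2: r6c2 ⇒ r6c2=4.
Step 24. [r7c5∈{9}] nothing but 9 survives at r7c5 ⇒ r7c5=9.
Step 25. [r7c4∈{6}] r7c4 is down to just 6, so r7c4=6.
Step 26. [r5c2∈{1,2}] 2 has one home in col 2: r5c2. So r5c2=2.
Step 27. [r8c3∈{6}] r8c3's peers cover all but 6. So r8c3=6.
Step 28. [r8c6∈{8}] r8c6 has the single candidate 8 ⇒ r8c6=8.
Step 29. [r2c2∈{7}] r2c2 is down to just 7. So r2c2=7.
Step 30. [r9c4∈{4}] r9c4's peers cover all but 4 ⇒ r9c4=4.
Step 31. [r2c8∈{1}] only 1 remains possible at r2c8. So r2c8=1.
Step 32. [r9c7∈{6}] r9c7's peers cover all but 6, so r9c7=6.
Step 33. [r5c9∈{5}] r5c9's peers cover all but 5 ⇒ r5c9=5.
Step 34. [r2c3∈{8}] r2c3 has the single candidate 8. So r2c3=8.
Step 35. [r4c2∈{1}] only 1 remains possible at r4c2 ⇒ r4c2=1.
Step 36. [r2c4∈{3}] r2c4 has the single candidate 3. So r2c4=3.
Step 37. [r1c3∈{4}] r1c3 is down to just 4. So r1c3=4.
Step 38. [r9c6∈{5}] r9c6's peers cover all but 5, so r9c6=5.
Step 39. [r7c7∈{3}] only 3 remains possible at r7c7 ⇒ r7c7=3.
Step 40. [r5c4∈{9}] r5c4's peers cover all but 9, so r5c4=9.
Step 41. [r6c4∈{2}] r6c4 is down to just 2, so r6c4=2.
Step 42. [r5c5∈{1}] nothing but 1 survives at r5c5, so r5c5=1.
Step 43. [r2c7∈{5}] r2c7 is down to just 5. So r2c7=5.
Step 44. [r6c3∈{7}] r6c3 has the single candidate 7, so r6c3=7.
Step 45. [r9c8∈{8}] r9c8 is down to just 8. So r9c8=8.
Step 46. [r3c3∈{9}] r3c3 has the single candidate 9. So r3c3=9.
Step 47. [r3c2∈{6}] only 6 remains possible at r3c2, so r3c2=6.

Answer: 5 3 4 1 7 9 8 2 6 / 2 7 8 3 4 6 5 1 9 / 1 6 9 5 8 2 7 3 4 / 9 1 5 8 6 4 2 7 3 / 8 2 3 9 1 7 4 6 5 / 6 4 7 2 5 3 1 9 8 / 4 8 2 6 9 1 3 5 7 / 3 5 6 7 2 8 9 4 1 / 7 9 1 4 3 5 6 8 2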